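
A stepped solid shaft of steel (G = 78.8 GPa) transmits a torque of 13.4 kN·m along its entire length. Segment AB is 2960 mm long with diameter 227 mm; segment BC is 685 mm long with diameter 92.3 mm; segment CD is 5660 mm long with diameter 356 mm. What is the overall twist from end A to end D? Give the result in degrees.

J_AB = π(0.227)⁴/32 = 2.61×10^-4 m⁴; J_BC = π(0.0923)⁴/32 = 7.13×10^-6 m⁴; J_CD = π(0.356)⁴/32 = 1.58×10^-3 m⁴.
θ = (T/G)·Σ L_i/J_i = (13400/78.8×10⁹)·(2.96/2.61×10^-4 + 0.685/7.13×10^-6 + 5.66/1.58×10^-3) = 0.01889 rad.

1.08°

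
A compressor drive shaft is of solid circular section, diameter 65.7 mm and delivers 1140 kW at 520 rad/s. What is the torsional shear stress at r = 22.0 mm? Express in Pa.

2.64e7 Pa

ω = 520 rad/s, so T = P/ω = 1140×10³ / 520.0 = 2192 N·m.
J = πd⁴/32 = π(0.0657)⁴/32 = 1.829×10^-6 m⁴.
Shear stress varies linearly with radius: τ = T·r/J = 2192 × 0.0220 / 1.829×10^-6 = 2.637×10^7 Pa.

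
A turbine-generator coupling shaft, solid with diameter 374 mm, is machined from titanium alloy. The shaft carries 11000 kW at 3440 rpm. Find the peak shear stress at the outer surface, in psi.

431 psi

ω = 2π·3440/60 = 360.2 rad/s, so T = P/ω = 11000×10³ / 360.2 = 30540 N·m.
J = πd⁴/32 = π(0.374)⁴/32 = 1.921×10^-3 m⁴.
τ_max = T·r/J = 30540 × 0.187 / 1.921×10^-3 = 2.973×10^6 Pa.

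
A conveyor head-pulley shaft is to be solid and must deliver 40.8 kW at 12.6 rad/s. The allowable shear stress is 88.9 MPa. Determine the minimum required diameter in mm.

57.0 mm

ω = 12.6 rad/s, so T = P/ω = 40.8×10³ / 12.60 = 3238 N·m.
For a solid shaft τ_max = 16T/(πd³), so d = (16T/(π τ_allow))^(1/3) = (16·3238/(π·8.89×10^7))^(1/3) = 0.05703 m.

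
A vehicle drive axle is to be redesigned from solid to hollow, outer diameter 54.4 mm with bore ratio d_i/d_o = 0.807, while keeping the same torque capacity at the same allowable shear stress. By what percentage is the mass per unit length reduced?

49.6 %

Equal τ_max and T ⇒ the solid shaft needs d_s³ = d_o³(1−k⁴), so d_s = 54.4·(1−0.807⁴)^(1/3) = 45.26 mm.
Area ratio A_h/A_s = d_o²(1−k²)/d_s² = (1−k²)/(1−k⁴)^(2/3) = 0.5038.
Mass saving = 1 − 0.5038 = 49.6 %.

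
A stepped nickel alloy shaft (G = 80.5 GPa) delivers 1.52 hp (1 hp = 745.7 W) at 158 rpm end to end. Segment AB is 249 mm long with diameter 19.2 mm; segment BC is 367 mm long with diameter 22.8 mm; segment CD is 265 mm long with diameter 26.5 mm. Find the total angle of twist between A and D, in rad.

ω = 2π·158/60 = 16.55 rad/s, so T = P/ω = 1.52×745.7 / 16.55 = 68.50 N·m.
J_AB = π(0.0192)⁴/32 = 1.33×10^-8 m⁴; J_BC = π(0.0228)⁴/32 = 2.65×10^-8 m⁴; J_CD = π(0.0265)⁴/32 = 4.84×10^-8 m⁴.
θ = (T/G)·Σ L_i/J_i = (68.50/80.5×10⁹)·(0.249/1.33×10^-8 + 0.367/2.65×10^-8 + 0.265/4.84×10^-8) = 0.03231 rad.

0.0323 rad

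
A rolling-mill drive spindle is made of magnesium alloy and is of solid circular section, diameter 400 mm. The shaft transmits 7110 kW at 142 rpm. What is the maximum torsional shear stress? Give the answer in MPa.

38.0 MPa

ω = 2π·142/60 = 14.87 rad/s, so T = P/ω = 7110×10³ / 14.87 = 478100 N·m.
J = πd⁴/32 = π(0.400)⁴/32 = 2.513×10^-3 m⁴.
τ_max = T·r/J = 478100 × 0.200 / 2.513×10^-3 = 3.805×10^7 Pa.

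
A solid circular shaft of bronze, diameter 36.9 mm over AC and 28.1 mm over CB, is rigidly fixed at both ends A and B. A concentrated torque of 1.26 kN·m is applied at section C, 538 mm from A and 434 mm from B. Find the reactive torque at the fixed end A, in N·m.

Compatibility: T_A·a/J_AC = T_B·b/J_CB with T_A + T_B = T₀.
J_AC = 1.82×10^-7 m⁴, J_CB = 6.12×10^-8 m⁴, so T_A = T₀·(J_AC/a)/((J_AC/a)+(J_CB/b)) = 889.3 N·m, T_B = 370.7 N·m.

889 N·m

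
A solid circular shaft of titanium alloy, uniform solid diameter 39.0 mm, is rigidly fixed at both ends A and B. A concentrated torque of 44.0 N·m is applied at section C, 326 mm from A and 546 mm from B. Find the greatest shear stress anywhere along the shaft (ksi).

With uniform GJ and both ends fixed, compatibility θ_AC = θ_CB gives T_A·a = T_B·b, together with T_A + T_B = T₀.
T_A = T₀·b/(a+b) = 44.00·546/872.0 = 27.55 N·m; T_B = 16.45 N·m.
τ in each portion: τ_AC = 2.37×10^6 Pa, τ_CB = 1.41×10^6 Pa; maximum is in AC.
τ_max = T_AC·r/J = 27.55·0.0195/2.27×10^-7 = 2.365×10^6 Pa.

0.343 ksi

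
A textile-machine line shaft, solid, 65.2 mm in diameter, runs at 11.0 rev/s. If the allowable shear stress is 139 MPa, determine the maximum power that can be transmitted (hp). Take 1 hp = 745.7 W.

J = πd⁴/32 = π(0.0652)⁴/32 = 1.774×10^-6 m⁴.
T_max = τ_allow·J/r = 1.39×10^8 × 1.774×10^-6 / 0.0326 = 7565 N·m.
ω = 2π·11.0 = 69.12 rad/s, so P_max = T_max·ω = 5.228×10^5 W.

701 hp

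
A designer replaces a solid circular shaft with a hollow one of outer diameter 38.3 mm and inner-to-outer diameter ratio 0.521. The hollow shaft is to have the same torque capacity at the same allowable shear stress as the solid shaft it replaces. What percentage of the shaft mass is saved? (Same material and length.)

Equal τ_max and T ⇒ the solid shaft needs d_s³ = d_o³(1−k⁴), so d_s = 38.3·(1−0.521⁴)^(1/3) = 37.34 mm.
Area ratio A_h/A_s = d_o²(1−k²)/d_s² = (1−k²)/(1−k⁴)^(2/3) = 0.7667.
Mass saving = 1 − 0.7667 = 23.3 %.

23.3 %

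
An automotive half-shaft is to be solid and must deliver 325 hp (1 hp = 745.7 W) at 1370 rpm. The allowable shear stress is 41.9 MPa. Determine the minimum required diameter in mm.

59.0 mm

ω = 2π·1370/60 = 143.5 rad/s, so T = P/ω = 325×745.7 / 143.5 = 1689 N·m.
For a solid shaft τ_max = 16T/(πd³), so d = (16T/(π τ_allow))^(1/3) = (16·1689/(π·4.19×10^7))^(1/3) = 0.05900 m.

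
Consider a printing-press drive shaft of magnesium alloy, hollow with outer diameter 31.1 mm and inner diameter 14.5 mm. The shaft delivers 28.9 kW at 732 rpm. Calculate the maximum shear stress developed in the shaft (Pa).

6.70e7 Pa

ω = 2π·732/60 = 76.65 rad/s, so T = P/ω = 28.9×10³ / 76.65 = 377.0 N·m.
J = π(d_o⁴ − d_i⁴)/32 = π(0.0311⁴ − 0.0145⁴)/32 = 8.750×10^-8 m⁴.
τ_max = T·r/J = 377.0 × 0.0156 / 8.750×10^-8 = 6.700×10^7 Pa.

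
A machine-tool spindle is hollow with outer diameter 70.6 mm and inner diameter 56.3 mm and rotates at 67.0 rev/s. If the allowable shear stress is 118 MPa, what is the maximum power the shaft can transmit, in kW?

J = π(d_o⁴ − d_i⁴)/32 = π(0.0706⁴ − 0.0563⁴)/32 = 1.453×10^-6 m⁴.
T_max = τ_allow·J/r = 1.18×10^8 × 1.453×10^-6 / 0.0353 = 4856 N·m.
ω = 2π·67.0 = 421.0 rad/s, so P_max = T_max·ω = 2.044×10^6 W.

2040 kW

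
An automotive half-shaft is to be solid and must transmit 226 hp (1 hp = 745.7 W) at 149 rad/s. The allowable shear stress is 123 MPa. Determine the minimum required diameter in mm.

ω = 149 rad/s, so T = P/ω = 226×745.7 / 149.0 = 1131 N·m.
For a solid shaft τ_max = 16T/(πd³), so d = (16T/(π τ_allow))^(1/3) = (16·1131/(π·1.23×10^8))^(1/3) = 0.03605 m.

36.0 mm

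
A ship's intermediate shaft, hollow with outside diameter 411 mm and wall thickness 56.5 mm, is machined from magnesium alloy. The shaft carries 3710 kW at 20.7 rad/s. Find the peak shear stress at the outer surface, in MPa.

18.2 MPa

ω = 20.7 rad/s, so T = P/ω = 3710×10³ / 20.70 = 179200 N·m.
J = π(d_o⁴ − d_i⁴)/32 = π(0.411⁴ − 0.298⁴)/32 = 2.027×10^-3 m⁴.
τ_max = T·r/J = 179200 × 0.205 / 2.027×10^-3 = 1.817×10^7 Pa.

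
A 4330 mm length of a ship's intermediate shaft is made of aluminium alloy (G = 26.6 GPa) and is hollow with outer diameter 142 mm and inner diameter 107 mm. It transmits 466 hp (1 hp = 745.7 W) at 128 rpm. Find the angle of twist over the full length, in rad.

0.156 rad

ω = 2π·128/60 = 13.40 rad/s, so T = P/ω = 466×745.7 / 13.40 = 25920 N·m.
J = π(d_o⁴ − d_i⁴)/32 = π(0.142⁴ − 0.107⁴)/32 = 2.705×10^-5 m⁴.
θ = T·L/(G·J) = 25920 × 4.33 / (26.6×10⁹ × 2.705×10^-5) = 0.1560 rad.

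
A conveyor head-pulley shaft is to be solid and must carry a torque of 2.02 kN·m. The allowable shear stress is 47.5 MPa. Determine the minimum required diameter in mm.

For a solid shaft τ_max = 16T/(πd³), so d = (16T/(π τ_allow))^(1/3) = (16·2020/(π·4.75×10^7))^(1/3) = 0.06005 m.

60.1 mm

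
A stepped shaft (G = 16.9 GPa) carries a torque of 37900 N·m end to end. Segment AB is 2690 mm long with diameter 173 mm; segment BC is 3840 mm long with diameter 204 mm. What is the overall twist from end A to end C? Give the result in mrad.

J_AB = π(0.173)⁴/32 = 8.79×10^-5 m⁴; J_BC = π(0.204)⁴/32 = 1.70×10^-4 m⁴.
θ = (T/G)·Σ L_i/J_i = (37900/16.9×10⁹)·(2.69/8.79×10^-5 + 3.84/1.70×10^-4) = 0.1192 rad.

119 mrad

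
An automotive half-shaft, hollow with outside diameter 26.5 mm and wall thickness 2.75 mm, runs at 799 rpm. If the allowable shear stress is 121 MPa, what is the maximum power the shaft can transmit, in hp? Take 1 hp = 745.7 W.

30.0 hp

J = π(d_o⁴ − d_i⁴)/32 = π(0.0265⁴ − 0.0210⁴)/32 = 2.932×10^-8 m⁴.
T_max = τ_allow·J/r = 1.21×10^8 × 2.932×10^-8 / 0.0132 = 267.8 N·m.
ω = 2π·799/60 = 83.67 rad/s, so P_max = T_max·ω = 2.240×10^4 W.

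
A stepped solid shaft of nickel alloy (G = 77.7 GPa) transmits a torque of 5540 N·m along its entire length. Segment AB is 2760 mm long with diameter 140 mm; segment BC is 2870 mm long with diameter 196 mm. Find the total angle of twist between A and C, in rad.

J_AB = π(0.140)⁴/32 = 3.77×10^-5 m⁴; J_BC = π(0.196)⁴/32 = 1.45×10^-4 m⁴.
θ = (T/G)·Σ L_i/J_i = (5540/77.7×10⁹)·(2.76/3.77×10^-5 + 2.87/1.45×10^-4) = 6.630×10^-3 rad.

0.00663 rad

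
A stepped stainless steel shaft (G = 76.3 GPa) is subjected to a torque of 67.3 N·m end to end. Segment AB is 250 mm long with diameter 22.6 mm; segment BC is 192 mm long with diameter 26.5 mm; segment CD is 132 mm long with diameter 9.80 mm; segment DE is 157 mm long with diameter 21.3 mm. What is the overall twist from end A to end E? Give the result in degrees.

8.45°

J_AB = π(0.0226)⁴/32 = 2.56×10^-8 m⁴; J_BC = π(0.0265)⁴/32 = 4.84×10^-8 m⁴; J_CD = π(0.00980)⁴/32 = 9.06×10^-10 m⁴; J_DE = π(0.0213)⁴/32 = 2.02×10^-8 m⁴.
θ = (T/G)·Σ L_i/J_i = (67.30/76.3×10⁹)·(0.250/2.56×10^-8 + 0.192/4.84×10^-8 + 0.132/9.06×10^-10 + 0.157/2.02×10^-8) = 0.1475 rad.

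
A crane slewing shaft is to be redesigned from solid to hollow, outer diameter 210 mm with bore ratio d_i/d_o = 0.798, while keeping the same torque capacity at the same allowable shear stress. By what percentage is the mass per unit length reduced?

48.6 %

Equal τ_max and T ⇒ the solid shaft needs d_s³ = d_o³(1−k⁴), so d_s = 210·(1−0.798⁴)^(1/3) = 176.6 mm.
Area ratio A_h/A_s = d_o²(1−k²)/d_s² = (1−k²)/(1−k⁴)^(2/3) = 0.5137.
Mass saving = 1 − 0.5137 = 48.6 %.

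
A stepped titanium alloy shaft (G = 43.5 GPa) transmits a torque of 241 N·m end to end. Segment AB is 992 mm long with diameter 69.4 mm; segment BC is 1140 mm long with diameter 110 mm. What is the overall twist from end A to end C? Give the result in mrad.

J_AB = π(0.0694)⁴/32 = 2.28×10^-6 m⁴; J_BC = π(0.110)⁴/32 = 1.44×10^-5 m⁴.
θ = (T/G)·Σ L_i/J_i = (241.0/43.5×10⁹)·(0.992/2.28×10^-6 + 1.14/1.44×10^-5) = 2.853×10^-3 rad.

2.85 mrad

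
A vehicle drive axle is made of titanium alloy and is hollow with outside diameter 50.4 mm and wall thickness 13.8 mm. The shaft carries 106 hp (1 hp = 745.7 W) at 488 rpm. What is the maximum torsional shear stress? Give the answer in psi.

9310 psi

ω = 2π·488/60 = 51.10 rad/s, so T = P/ω = 106×745.7 / 51.10 = 1547 N·m.
J = π(d_o⁴ − d_i⁴)/32 = π(0.0504⁴ − 0.0228⁴)/32 = 6.069×10^-7 m⁴.
τ_max = T·r/J = 1547 × 0.0252 / 6.069×10^-7 = 6.422×10^7 Pa.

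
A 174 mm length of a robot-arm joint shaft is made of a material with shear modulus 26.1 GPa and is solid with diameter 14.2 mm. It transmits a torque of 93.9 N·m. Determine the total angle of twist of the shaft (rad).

0.157 rad

J = πd⁴/32 = π(0.0142)⁴/32 = 3.992×10^-9 m⁴.
θ = T·L/(G·J) = 93.90 × 0.174 / (26.1×10⁹ × 3.992×10^-9) = 0.1568 rad.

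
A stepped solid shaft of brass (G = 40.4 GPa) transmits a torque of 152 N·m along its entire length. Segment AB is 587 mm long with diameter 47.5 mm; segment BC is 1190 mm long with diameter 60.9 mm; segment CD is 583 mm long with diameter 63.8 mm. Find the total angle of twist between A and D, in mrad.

J_AB = π(0.0475)⁴/32 = 5.00×10^-7 m⁴; J_BC = π(0.0609)⁴/32 = 1.35×10^-6 m⁴; J_CD = π(0.0638)⁴/32 = 1.63×10^-6 m⁴.
θ = (T/G)·Σ L_i/J_i = (152.0/40.4×10⁹)·(0.587/5.00×10^-7 + 1.19/1.35×10^-6 + 0.583/1.63×10^-6) = 9.083×10^-3 rad.

9.08 mrad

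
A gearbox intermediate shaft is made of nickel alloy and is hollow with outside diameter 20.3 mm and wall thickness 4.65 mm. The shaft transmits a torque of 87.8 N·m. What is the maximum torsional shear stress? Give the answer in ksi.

8.48 ksi

J = π(d_o⁴ − d_i⁴)/32 = π(0.0203⁴ − 0.0110⁴)/32 = 1.523×10^-8 m⁴.
τ_max = T·r/J = 87.80 × 0.0102 / 1.523×10^-8 = 5.850×10^7 Pa.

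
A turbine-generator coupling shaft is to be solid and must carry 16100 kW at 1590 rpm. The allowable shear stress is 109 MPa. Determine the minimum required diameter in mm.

ω = 2π·1590/60 = 166.5 rad/s, so T = P/ω = 16100×10³ / 166.5 = 96690 N·m.
For a solid shaft τ_max = 16T/(πd³), so d = (16T/(π τ_allow))^(1/3) = (16·96690/(π·1.09×10^8))^(1/3) = 0.1653 m.

165 mm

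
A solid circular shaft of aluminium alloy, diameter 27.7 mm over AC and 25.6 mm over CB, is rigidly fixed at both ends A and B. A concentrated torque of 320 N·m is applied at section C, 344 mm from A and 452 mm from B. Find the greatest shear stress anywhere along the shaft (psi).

Compatibility: T_A·a/J_AC = T_B·b/J_CB with T_A + T_B = T₀.
J_AC = 5.78×10^-8 m⁴, J_CB = 4.22×10^-8 m⁴, so T_A = T₀·(J_AC/a)/((J_AC/a)+(J_CB/b)) = 205.8 N·m, T_B = 114.2 N·m.
τ in each portion: τ_AC = 4.93×10^7 Pa, τ_CB = 3.47×10^7 Pa; maximum is in AC.
τ_max = T_AC·r/J = 205.8·0.0138/5.78×10^-8 = 4.930×10^7 Pa.

7150 psi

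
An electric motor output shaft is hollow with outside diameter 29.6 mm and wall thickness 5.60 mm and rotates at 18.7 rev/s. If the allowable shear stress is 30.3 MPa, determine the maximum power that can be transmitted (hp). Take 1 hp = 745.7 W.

J = π(d_o⁴ − d_i⁴)/32 = π(0.0296⁴ − 0.0184⁴)/32 = 6.411×10^-8 m⁴.
T_max = τ_allow·J/r = 3.03×10^7 × 6.411×10^-8 / 0.0148 = 131.3 N·m.
ω = 2π·18.7 = 117.5 rad/s, so P_max = T_max·ω = 1.542×10^4 W.

20.7 hp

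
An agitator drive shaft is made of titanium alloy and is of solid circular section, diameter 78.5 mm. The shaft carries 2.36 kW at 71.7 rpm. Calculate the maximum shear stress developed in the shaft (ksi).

ω = 2π·71.7/60 = 7.508 rad/s, so T = P/ω = 2.36×10³ / 7.508 = 314.3 N·m.
J = πd⁴/32 = π(0.0785)⁴/32 = 3.728×10^-6 m⁴.
τ_max = T·r/J = 314.3 × 0.0393 / 3.728×10^-6 = 3.309×10^6 Pa.

0.480 ksi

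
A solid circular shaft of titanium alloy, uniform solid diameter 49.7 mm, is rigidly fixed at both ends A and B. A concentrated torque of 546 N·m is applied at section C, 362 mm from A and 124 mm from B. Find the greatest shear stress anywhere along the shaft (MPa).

With uniform GJ and both ends fixed, compatibility θ_AC = θ_CB gives T_A·a = T_B·b, together with T_A + T_B = T₀.
T_A = T₀·b/(a+b) = 546.0·124/486.0 = 139.3 N·m; T_B = 406.7 N·m.
τ in each portion: τ_AC = 5.78×10^6 Pa, τ_CB = 1.69×10^7 Pa; maximum is in CB.
τ_max = T_CB·r/J = 406.7·0.0249/5.99×10^-7 = 1.687×10^7 Pa.

16.9 MPa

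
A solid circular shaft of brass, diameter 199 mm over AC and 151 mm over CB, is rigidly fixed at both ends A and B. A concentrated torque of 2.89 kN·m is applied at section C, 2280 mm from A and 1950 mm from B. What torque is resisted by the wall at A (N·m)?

Compatibility: T_A·a/J_AC = T_B·b/J_CB with T_A + T_B = T₀.
J_AC = 1.54×10^-4 m⁴, J_CB = 5.10×10^-5 m⁴, so T_A = T₀·(J_AC/a)/((J_AC/a)+(J_CB/b)) = 2083 N·m, T_B = 807.3 N·m.

2080 N·m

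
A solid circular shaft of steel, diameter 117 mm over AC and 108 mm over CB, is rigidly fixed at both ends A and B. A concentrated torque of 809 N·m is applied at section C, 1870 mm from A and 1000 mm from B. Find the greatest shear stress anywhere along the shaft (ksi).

0.273 ksi

Compatibility: T_A·a/J_AC = T_B·b/J_CB with T_A + T_B = T₀.
J_AC = 1.84×10^-5 m⁴, J_CB = 1.34×10^-5 m⁴, so T_A = T₀·(J_AC/a)/((J_AC/a)+(J_CB/b)) = 343.1 N·m, T_B = 465.9 N·m.
τ in each portion: τ_AC = 1.09×10^6 Pa, τ_CB = 1.88×10^6 Pa; maximum is in CB.
τ_max = T_CB·r/J = 465.9·0.0540/1.34×10^-5 = 1.883×10^6 Pa.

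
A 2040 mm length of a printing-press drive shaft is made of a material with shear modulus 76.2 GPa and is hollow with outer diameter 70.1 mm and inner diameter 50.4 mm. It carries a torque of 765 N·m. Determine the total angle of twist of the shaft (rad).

J = π(d_o⁴ − d_i⁴)/32 = π(0.0701⁴ − 0.0504⁴)/32 = 1.737×10^-6 m⁴.
θ = T·L/(G·J) = 765.0 × 2.04 / (76.2×10⁹ × 1.737×10^-6) = 0.01179 rad.

0.0118 rad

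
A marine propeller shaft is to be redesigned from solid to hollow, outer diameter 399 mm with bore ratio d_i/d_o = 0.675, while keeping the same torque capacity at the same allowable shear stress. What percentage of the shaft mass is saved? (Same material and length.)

Equal τ_max and T ⇒ the solid shaft needs d_s³ = d_o³(1−k⁴), so d_s = 399·(1−0.675⁴)^(1/3) = 369.2 mm.
Area ratio A_h/A_s = d_o²(1−k²)/d_s² = (1−k²)/(1−k⁴)^(2/3) = 0.6357.
Mass saving = 1 − 0.6357 = 36.4 %.

36.4 %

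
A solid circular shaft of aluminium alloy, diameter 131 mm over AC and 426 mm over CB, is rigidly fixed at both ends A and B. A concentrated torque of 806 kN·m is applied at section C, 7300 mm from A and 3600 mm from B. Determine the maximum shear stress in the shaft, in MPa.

Compatibility: T_A·a/J_AC = T_B·b/J_CB with T_A + T_B = T₀.
J_AC = 2.89×10^-5 m⁴, J_CB = 3.23×10^-3 m⁴, so T_A = T₀·(J_AC/a)/((J_AC/a)+(J_CB/b)) = 3539 N·m, T_B = 802500 N·m.
τ in each portion: τ_AC = 8.02×10^6 Pa, τ_CB = 5.29×10^7 Pa; maximum is in CB.
τ_max = T_CB·r/J = 802500·0.213/3.23×10^-3 = 5.286×10^7 Pa.

52.9 MPa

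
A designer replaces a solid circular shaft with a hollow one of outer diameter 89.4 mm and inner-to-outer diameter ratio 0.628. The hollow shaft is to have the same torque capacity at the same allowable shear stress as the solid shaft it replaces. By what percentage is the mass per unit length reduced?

32.2 %

Equal τ_max and T ⇒ the solid shaft needs d_s³ = d_o³(1−k⁴), so d_s = 89.4·(1−0.628⁴)^(1/3) = 84.50 mm.
Area ratio A_h/A_s = d_o²(1−k²)/d_s² = (1−k²)/(1−k⁴)^(2/3) = 0.6779.
Mass saving = 1 − 0.6779 = 32.2 %.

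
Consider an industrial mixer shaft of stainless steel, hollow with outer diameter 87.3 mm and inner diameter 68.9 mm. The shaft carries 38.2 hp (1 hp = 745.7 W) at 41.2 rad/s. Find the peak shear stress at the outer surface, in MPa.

ω = 41.2 rad/s, so T = P/ω = 38.2×745.7 / 41.20 = 691.4 N·m.
J = π(d_o⁴ − d_i⁴)/32 = π(0.0873⁴ − 0.0689⁴)/32 = 3.490×10^-6 m⁴.
τ_max = T·r/J = 691.4 × 0.0437 / 3.490×10^-6 = 8.648×10^6 Pa.

8.65 MPa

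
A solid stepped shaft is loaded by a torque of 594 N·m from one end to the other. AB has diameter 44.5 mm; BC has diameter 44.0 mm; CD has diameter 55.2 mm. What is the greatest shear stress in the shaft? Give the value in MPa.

Under the same torque, τ_max = 16T/(πd³) is largest where d is smallest — segment BC (d = 44.0 mm).
τ_max = 16·594.0/(π·(0.0440)³) = 3.551×10^7 Pa.

35.5 MPa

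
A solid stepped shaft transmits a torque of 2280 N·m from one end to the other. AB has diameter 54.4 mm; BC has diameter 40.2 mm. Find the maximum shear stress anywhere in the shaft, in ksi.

25.9 ksi

Under the same torque, τ_max = 16T/(πd³) is largest where d is smallest — segment BC (d = 40.2 mm).
τ_max = 16·2280/(π·(0.0402)³) = 1.787×10^8 Pa.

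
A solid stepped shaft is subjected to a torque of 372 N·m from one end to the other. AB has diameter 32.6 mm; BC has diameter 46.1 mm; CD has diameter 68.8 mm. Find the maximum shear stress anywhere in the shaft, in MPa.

Under the same torque, τ_max = 16T/(πd³) is largest where d is smallest — segment AB (d = 32.6 mm).
τ_max = 16·372.0/(π·(0.0326)³) = 5.468×10^7 Pa.

54.7 MPa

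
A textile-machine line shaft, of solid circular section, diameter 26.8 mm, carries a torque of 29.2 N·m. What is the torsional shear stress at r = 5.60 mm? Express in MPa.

J = πd⁴/32 = π(0.0268)⁴/32 = 5.065×10^-8 m⁴.
Shear stress varies linearly with radius: τ = T·r/J = 29.20 × 0.00560 / 5.065×10^-8 = 3.229×10^6 Pa.

3.23 MPa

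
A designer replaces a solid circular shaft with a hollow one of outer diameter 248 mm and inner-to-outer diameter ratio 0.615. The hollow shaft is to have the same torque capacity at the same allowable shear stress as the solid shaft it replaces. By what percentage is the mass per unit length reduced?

31.1 %

Equal τ_max and T ⇒ the solid shaft needs d_s³ = d_o³(1−k⁴), so d_s = 248·(1−0.615⁴)^(1/3) = 235.6 mm.
Area ratio A_h/A_s = d_o²(1−k²)/d_s² = (1−k²)/(1−k⁴)^(2/3) = 0.6892.
Mass saving = 1 − 0.6892 = 31.1 %.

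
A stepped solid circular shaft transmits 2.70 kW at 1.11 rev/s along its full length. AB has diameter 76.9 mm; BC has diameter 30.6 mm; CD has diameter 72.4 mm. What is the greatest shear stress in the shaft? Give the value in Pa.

ω = 2π·1.11 = 6.974 rad/s, so T = P/ω = 2.70×10³ / 6.974 = 387.1 N·m.
Under the same torque, τ_max = 16T/(πd³) is largest where d is smallest — segment BC (d = 30.6 mm).
τ_max = 16·387.1/(π·(0.0306)³) = 6.881×10^7 Pa.

6.88e7 Pa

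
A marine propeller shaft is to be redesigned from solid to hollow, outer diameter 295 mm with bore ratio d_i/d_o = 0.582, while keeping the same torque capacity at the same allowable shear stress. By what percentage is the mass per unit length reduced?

Equal τ_max and T ⇒ the solid shaft needs d_s³ = d_o³(1−k⁴), so d_s = 295·(1−0.582⁴)^(1/3) = 283.3 mm.
Area ratio A_h/A_s = d_o²(1−k²)/d_s² = (1−k²)/(1−k⁴)^(2/3) = 0.7172.
Mass saving = 1 − 0.7172 = 28.3 %.

28.3 %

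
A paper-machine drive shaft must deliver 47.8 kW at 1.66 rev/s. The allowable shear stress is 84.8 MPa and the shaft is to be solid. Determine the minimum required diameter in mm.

ω = 2π·1.66 = 10.43 rad/s, so T = P/ω = 47.8×10³ / 10.43 = 4583 N·m.
For a solid shaft τ_max = 16T/(πd³), so d = (16T/(π τ_allow))^(1/3) = (16·4583/(π·8.48×10^7))^(1/3) = 0.06505 m.

65.0 mm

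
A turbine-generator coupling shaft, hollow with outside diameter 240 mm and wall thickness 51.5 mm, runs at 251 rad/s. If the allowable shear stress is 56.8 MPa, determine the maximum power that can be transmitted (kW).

J = π(d_o⁴ − d_i⁴)/32 = π(0.240⁴ − 0.137⁴)/32 = 2.911×10^-4 m⁴.
T_max = τ_allow·J/r = 5.68×10^7 × 2.911×10^-4 / 0.120 = 137800 N·m.
ω = 251 rad/s, so P_max = T_max·ω = 3.459×10^7 W.

34600 kW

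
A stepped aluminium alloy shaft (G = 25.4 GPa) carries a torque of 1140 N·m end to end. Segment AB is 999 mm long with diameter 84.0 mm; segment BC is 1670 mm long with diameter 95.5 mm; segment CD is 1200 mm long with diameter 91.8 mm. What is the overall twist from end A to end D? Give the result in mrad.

26.1 mrad

J_AB = π(0.0840)⁴/32 = 4.89×10^-6 m⁴; J_BC = π(0.0955)⁴/32 = 8.17×10^-6 m⁴; J_CD = π(0.0918)⁴/32 = 6.97×10^-6 m⁴.
θ = (T/G)·Σ L_i/J_i = (1140/25.4×10⁹)·(0.999/4.89×10^-6 + 1.67/8.17×10^-6 + 1.20/6.97×10^-6) = 0.02608 rad.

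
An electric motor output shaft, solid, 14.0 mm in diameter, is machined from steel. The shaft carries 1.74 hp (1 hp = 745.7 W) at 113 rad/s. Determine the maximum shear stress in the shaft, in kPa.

ω = 113 rad/s, so T = P/ω = 1.74×745.7 / 113.0 = 11.48 N·m.
J = πd⁴/32 = π(0.0140)⁴/32 = 3.771×10^-9 m⁴.
τ_max = T·r/J = 11.48 × 0.00700 / 3.771×10^-9 = 2.131×10^7 Pa.

21300 kPa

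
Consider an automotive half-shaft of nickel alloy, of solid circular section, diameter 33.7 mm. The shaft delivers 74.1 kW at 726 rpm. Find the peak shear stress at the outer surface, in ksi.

ω = 2π·726/60 = 76.03 rad/s, so T = P/ω = 74.1×10³ / 76.03 = 974.7 N·m.
J = πd⁴/32 = π(0.0337)⁴/32 = 1.266×10^-7 m⁴.
τ_max = T·r/J = 974.7 × 0.0169 / 1.266×10^-7 = 1.297×10^8 Pa.

18.8 ksi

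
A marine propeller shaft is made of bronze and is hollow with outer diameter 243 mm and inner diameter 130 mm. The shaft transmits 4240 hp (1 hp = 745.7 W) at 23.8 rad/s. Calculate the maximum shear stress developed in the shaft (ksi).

ω = 23.8 rad/s, so T = P/ω = 4240×745.7 / 23.80 = 132800 N·m.
J = π(d_o⁴ − d_i⁴)/32 = π(0.243⁴ − 0.130⁴)/32 = 3.143×10^-4 m⁴.
τ_max = T·r/J = 132800 × 0.121 / 3.143×10^-4 = 5.136×10^7 Pa.

7.45 ksi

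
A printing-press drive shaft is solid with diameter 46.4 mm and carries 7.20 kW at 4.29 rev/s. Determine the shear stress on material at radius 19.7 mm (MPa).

ω = 2π·4.29 = 26.95 rad/s, so T = P/ω = 7.20×10³ / 26.95 = 267.1 N·m.
J = πd⁴/32 = π(0.0464)⁴/32 = 4.551×10^-7 m⁴.
Shear stress varies linearly with radius: τ = T·r/J = 267.1 × 0.0197 / 4.551×10^-7 = 1.156×10^7 Pa.

11.6 MPa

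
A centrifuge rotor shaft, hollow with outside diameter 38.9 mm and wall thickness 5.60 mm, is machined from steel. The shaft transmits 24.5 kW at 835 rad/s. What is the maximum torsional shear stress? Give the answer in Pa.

ω = 835 rad/s, so T = P/ω = 24.5×10³ / 835.0 = 29.34 N·m.
J = π(d_o⁴ − d_i⁴)/32 = π(0.0389⁴ − 0.0277⁴)/32 = 1.670×10^-7 m⁴.
τ_max = T·r/J = 29.34 × 0.0194 / 1.670×10^-7 = 3.417×10^6 Pa.

3.42e6 Pa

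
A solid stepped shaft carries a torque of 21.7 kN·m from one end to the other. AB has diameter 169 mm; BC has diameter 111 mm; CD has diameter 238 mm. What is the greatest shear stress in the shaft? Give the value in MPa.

80.8 MPa

Under the same torque, τ_max = 16T/(πd³) is largest where d is smallest — segment BC (d = 111 mm).
τ_max = 16·21700/(π·(0.111)³) = 8.081×10^7 Pa.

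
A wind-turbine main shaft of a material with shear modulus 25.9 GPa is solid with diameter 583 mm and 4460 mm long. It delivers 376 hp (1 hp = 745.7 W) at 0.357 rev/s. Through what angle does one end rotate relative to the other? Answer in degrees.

ω = 2π·0.357 = 2.243 rad/s, so T = P/ω = 376×745.7 / 2.243 = 125000 N·m.
J = πd⁴/32 = π(0.583)⁴/32 = 0.01134 m⁴.
θ = T·L/(G·J) = 125000 × 4.46 / (25.9×10⁹ × 0.01134) = 1.898×10^-3 rad.

0.109°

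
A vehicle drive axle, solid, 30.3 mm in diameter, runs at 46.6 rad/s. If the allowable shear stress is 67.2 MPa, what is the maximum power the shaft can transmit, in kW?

17.1 kW

J = πd⁴/32 = π(0.0303)⁴/32 = 8.275×10^-8 m⁴.
T_max = τ_allow·J/r = 6.72×10^7 × 8.275×10^-8 / 0.0152 = 367.1 N·m.
ω = 46.6 rad/s, so P_max = T_max·ω = 1.710×10^4 W.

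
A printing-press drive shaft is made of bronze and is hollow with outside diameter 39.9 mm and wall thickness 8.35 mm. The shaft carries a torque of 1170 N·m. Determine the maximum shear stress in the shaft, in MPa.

J = π(d_o⁴ − d_i⁴)/32 = π(0.0399⁴ − 0.0232⁴)/32 = 2.204×10^-7 m⁴.
τ_max = T·r/J = 1170 × 0.0199 / 2.204×10^-7 = 1.059×10^8 Pa.

106 MPa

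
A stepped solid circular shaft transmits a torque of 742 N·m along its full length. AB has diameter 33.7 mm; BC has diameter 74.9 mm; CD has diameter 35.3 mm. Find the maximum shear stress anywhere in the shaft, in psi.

14300 psi

Under the same torque, τ_max = 16T/(πd³) is largest where d is smallest — segment AB (d = 33.7 mm).
τ_max = 16·742.0/(π·(0.0337)³) = 9.874×10^7 Pa.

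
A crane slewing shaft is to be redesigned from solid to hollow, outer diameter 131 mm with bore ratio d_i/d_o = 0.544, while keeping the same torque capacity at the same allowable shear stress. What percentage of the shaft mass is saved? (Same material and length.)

Equal τ_max and T ⇒ the solid shaft needs d_s³ = d_o³(1−k⁴), so d_s = 131·(1−0.544⁴)^(1/3) = 127.1 mm.
Area ratio A_h/A_s = d_o²(1−k²)/d_s² = (1−k²)/(1−k⁴)^(2/3) = 0.7484.
Mass saving = 1 − 0.7484 = 25.2 %.

25.2 %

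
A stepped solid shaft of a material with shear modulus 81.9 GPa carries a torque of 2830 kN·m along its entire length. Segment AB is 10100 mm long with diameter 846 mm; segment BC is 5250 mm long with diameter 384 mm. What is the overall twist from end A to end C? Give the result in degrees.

5.27°

J_AB = π(0.846)⁴/32 = 0.0503 m⁴; J_BC = π(0.384)⁴/32 = 2.13×10^-3 m⁴.
θ = (T/G)·Σ L_i/J_i = (2.830e6/81.9×10⁹)·(10.1/0.0503 + 5.25/2.13×10^-3) = 0.09192 rad.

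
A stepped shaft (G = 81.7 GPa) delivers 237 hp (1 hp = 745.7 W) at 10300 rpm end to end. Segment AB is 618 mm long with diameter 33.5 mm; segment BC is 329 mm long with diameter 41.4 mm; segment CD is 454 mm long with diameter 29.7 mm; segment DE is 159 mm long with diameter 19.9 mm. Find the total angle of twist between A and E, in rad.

ω = 2π·10300/60 = 1079 rad/s, so T = P/ω = 237×745.7 / 1079 = 163.9 N·m.
J_AB = π(0.0335)⁴/32 = 1.24×10^-7 m⁴; J_BC = π(0.0414)⁴/32 = 2.88×10^-7 m⁴; J_CD = π(0.0297)⁴/32 = 7.64×10^-8 m⁴; J_DE = π(0.0199)⁴/32 = 1.54×10^-8 m⁴.
θ = (T/G)·Σ L_i/J_i = (163.9/81.7×10⁹)·(0.618/1.24×10^-7 + 0.329/2.88×10^-7 + 0.454/7.64×10^-8 + 0.159/1.54×10^-8) = 0.04494 rad.

0.0449 rad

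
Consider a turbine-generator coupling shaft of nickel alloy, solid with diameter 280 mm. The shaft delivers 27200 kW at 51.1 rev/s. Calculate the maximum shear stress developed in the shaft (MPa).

19.7 MPa

ω = 2π·51.1 = 321.1 rad/s, so T = P/ω = 27200×10³ / 321.1 = 84720 N·m.
J = πd⁴/32 = π(0.280)⁴/32 = 6.034×10^-4 m⁴.
τ_max = T·r/J = 84720 × 0.140 / 6.034×10^-4 = 1.965×10^7 Pa.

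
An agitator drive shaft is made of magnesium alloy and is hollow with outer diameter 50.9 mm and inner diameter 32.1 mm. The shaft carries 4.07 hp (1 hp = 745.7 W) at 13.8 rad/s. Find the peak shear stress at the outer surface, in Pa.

1.01e7 Pa

ω = 13.8 rad/s, so T = P/ω = 4.07×745.7 / 13.80 = 219.9 N·m.
J = π(d_o⁴ − d_i⁴)/32 = π(0.0509⁴ − 0.0321⁴)/32 = 5.547×10^-7 m⁴.
τ_max = T·r/J = 219.9 × 0.0255 / 5.547×10^-7 = 1.009×10^7 Pa.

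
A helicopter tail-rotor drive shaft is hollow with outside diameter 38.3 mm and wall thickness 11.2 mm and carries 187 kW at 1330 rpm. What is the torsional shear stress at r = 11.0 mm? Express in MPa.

ω = 2π·1330/60 = 139.3 rad/s, so T = P/ω = 187×10³ / 139.3 = 1343 N·m.
J = π(d_o⁴ − d_i⁴)/32 = π(0.0383⁴ − 0.0159⁴)/32 = 2.050×10^-7 m⁴.
Shear stress varies linearly with radius: τ = T·r/J = 1343 × 0.0110 / 2.050×10^-7 = 7.205×10^7 Pa.

72.1 MPa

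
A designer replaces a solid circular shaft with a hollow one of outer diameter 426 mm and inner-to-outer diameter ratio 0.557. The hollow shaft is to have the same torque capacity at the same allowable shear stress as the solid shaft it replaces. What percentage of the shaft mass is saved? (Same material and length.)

Equal τ_max and T ⇒ the solid shaft needs d_s³ = d_o³(1−k⁴), so d_s = 426·(1−0.557⁴)^(1/3) = 411.9 mm.
Area ratio A_h/A_s = d_o²(1−k²)/d_s² = (1−k²)/(1−k⁴)^(2/3) = 0.7379.
Mass saving = 1 − 0.7379 = 26.2 %.

26.2 %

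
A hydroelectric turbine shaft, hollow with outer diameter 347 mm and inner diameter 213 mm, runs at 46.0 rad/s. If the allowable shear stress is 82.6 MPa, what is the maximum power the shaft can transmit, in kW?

J = π(d_o⁴ − d_i⁴)/32 = π(0.347⁴ − 0.213⁴)/32 = 1.221×10^-3 m⁴.
T_max = τ_allow·J/r = 8.26×10^7 × 1.221×10^-3 / 0.173 = 581400 N·m.
ω = 46.0 rad/s, so P_max = T_max·ω = 2.675×10^7 W.

26700 kW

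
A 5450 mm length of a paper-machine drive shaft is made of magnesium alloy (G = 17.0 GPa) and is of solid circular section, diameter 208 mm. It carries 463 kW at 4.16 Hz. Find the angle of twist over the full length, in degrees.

1.77°

ω = 2π·4.16 = 26.14 rad/s, so T = P/ω = 463×10³ / 26.14 = 17710 N·m.
J = πd⁴/32 = π(0.208)⁴/32 = 1.838×10^-4 m⁴.
θ = T·L/(G·J) = 17710 × 5.45 / (17.0×10⁹ × 1.838×10^-4) = 0.03090 rad.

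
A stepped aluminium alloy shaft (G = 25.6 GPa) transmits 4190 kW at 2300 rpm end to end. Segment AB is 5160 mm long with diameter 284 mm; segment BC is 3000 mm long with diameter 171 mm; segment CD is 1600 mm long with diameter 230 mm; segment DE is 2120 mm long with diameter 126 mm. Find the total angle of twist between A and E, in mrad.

92.0 mrad

ω = 2π·2300/60 = 240.9 rad/s, so T = P/ω = 4190×10³ / 240.9 = 17400 N·m.
J_AB = π(0.284)⁴/32 = 6.39×10^-4 m⁴; J_BC = π(0.171)⁴/32 = 8.39×10^-5 m⁴; J_CD = π(0.230)⁴/32 = 2.75×10^-4 m⁴; J_DE = π(0.126)⁴/32 = 2.47×10^-5 m⁴.
θ = (T/G)·Σ L_i/J_i = (17400/25.6×10⁹)·(5.16/6.39×10^-4 + 3.00/8.39×10^-5 + 1.60/2.75×10^-4 + 2.12/2.47×10^-5) = 0.09195 rad.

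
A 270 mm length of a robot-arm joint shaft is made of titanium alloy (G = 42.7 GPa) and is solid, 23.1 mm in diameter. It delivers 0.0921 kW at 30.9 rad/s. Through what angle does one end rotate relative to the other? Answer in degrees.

ω = 30.9 rad/s, so T = P/ω = 0.0921×10³ / 30.90 = 2.981 N·m.
J = πd⁴/32 = π(0.0231)⁴/32 = 2.795×10^-8 m⁴.
θ = T·L/(G·J) = 2.981 × 0.270 / (42.7×10⁹ × 2.795×10^-8) = 6.742×10^-4 rad.

0.0386°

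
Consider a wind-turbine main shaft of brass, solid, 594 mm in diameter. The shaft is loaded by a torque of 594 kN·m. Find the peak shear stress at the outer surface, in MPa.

14.4 MPa

J = πd⁴/32 = π(0.594)⁴/32 = 0.01222 m⁴.
τ_max = T·r/J = 594000 × 0.297 / 0.01222 = 1.443×10^7 Pa.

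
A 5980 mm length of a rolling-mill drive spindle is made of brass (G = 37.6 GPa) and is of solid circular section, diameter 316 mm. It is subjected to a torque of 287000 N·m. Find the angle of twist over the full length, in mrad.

J = πd⁴/32 = π(0.316)⁴/32 = 9.789×10^-4 m⁴.
θ = T·L/(G·J) = 287000 × 5.98 / (37.6×10⁹ × 9.789×10^-4) = 0.04663 rad.

46.6 mrad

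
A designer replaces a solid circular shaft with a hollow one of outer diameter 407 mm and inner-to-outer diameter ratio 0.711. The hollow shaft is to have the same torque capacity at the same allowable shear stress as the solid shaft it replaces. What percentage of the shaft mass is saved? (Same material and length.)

39.8 %

Equal τ_max and T ⇒ the solid shaft needs d_s³ = d_o³(1−k⁴), so d_s = 407·(1−0.711⁴)^(1/3) = 368.9 mm.
Area ratio A_h/A_s = d_o²(1−k²)/d_s² = (1−k²)/(1−k⁴)^(2/3) = 0.6020.
Mass saving = 1 − 0.6020 = 39.8 %.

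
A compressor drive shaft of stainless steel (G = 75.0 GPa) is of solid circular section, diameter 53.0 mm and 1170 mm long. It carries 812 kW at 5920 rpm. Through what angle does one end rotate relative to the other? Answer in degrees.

ω = 2π·5920/60 = 619.9 rad/s, so T = P/ω = 812×10³ / 619.9 = 1310 N·m.
J = πd⁴/32 = π(0.0530)⁴/32 = 7.746×10^-7 m⁴.
θ = T·L/(G·J) = 1310 × 1.17 / (75.0×10⁹ × 7.746×10^-7) = 0.02638 rad.

1.51°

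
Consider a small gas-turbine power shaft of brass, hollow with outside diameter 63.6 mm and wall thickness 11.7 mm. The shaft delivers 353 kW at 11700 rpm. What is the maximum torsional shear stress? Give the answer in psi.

984 psi

ω = 2π·11700/60 = 1225 rad/s, so T = P/ω = 353×10³ / 1225 = 288.1 N·m.
J = π(d_o⁴ − d_i⁴)/32 = π(0.0636⁴ − 0.0402⁴)/32 = 1.350×10^-6 m⁴.
τ_max = T·r/J = 288.1 × 0.0318 / 1.350×10^-6 = 6.787×10^6 Pa.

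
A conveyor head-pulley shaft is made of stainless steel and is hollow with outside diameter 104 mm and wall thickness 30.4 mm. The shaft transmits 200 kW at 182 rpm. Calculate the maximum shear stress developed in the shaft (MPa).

ω = 2π·182/60 = 19.06 rad/s, so T = P/ω = 200×10³ / 19.06 = 10490 N·m.
J = π(d_o⁴ − d_i⁴)/32 = π(0.104⁴ − 0.0432⁴)/32 = 1.114×10^-5 m⁴.
τ_max = T·r/J = 10490 × 0.0520 / 1.114×10^-5 = 4.897×10^7 Pa.

49.0 MPa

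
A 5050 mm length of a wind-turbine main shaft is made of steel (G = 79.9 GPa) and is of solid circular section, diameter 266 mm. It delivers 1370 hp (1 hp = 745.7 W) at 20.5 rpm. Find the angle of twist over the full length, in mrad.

ω = 2π·20.5/60 = 2.147 rad/s, so T = P/ω = 1370×745.7 / 2.147 = 475900 N·m.
J = πd⁴/32 = π(0.266)⁴/32 = 4.915×10^-4 m⁴.
θ = T·L/(G·J) = 475900 × 5.05 / (79.9×10⁹ × 4.915×10^-4) = 0.06120 rad.

61.2 mrad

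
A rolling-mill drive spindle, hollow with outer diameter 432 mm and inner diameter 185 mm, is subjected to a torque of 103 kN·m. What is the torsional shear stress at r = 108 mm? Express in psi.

J = π(d_o⁴ − d_i⁴)/32 = π(0.432⁴ − 0.185⁴)/32 = 3.304×10^-3 m⁴.
Shear stress varies linearly with radius: τ = T·r/J = 103000 × 0.108 / 3.304×10^-3 = 3.367×10^6 Pa.

488 psi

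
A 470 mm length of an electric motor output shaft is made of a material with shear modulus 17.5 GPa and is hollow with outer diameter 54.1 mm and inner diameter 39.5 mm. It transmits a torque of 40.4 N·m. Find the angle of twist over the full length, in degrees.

J = π(d_o⁴ − d_i⁴)/32 = π(0.0541⁴ − 0.0395⁴)/32 = 6.020×10^-7 m⁴.
θ = T·L/(G·J) = 40.40 × 0.470 / (17.5×10⁹ × 6.020×10^-7) = 1.802×10^-3 rad.

0.103°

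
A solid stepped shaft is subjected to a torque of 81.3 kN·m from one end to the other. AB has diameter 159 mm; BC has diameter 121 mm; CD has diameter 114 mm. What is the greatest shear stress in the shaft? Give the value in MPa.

279 MPa

Under the same torque, τ_max = 16T/(πd³) is largest where d is smallest — segment CD (d = 114 mm).
τ_max = 16·81300/(π·(0.114)³) = 2.795×10^8 Pa.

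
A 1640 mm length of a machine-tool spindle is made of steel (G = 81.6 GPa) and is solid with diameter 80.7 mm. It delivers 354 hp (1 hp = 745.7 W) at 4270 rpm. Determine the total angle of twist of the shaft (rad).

0.00285 rad

ω = 2π·4270/60 = 447.2 rad/s, so T = P/ω = 354×745.7 / 447.2 = 590.4 N·m.
J = πd⁴/32 = π(0.0807)⁴/32 = 4.164×10^-6 m⁴.
θ = T·L/(G·J) = 590.4 × 1.64 / (81.6×10⁹ × 4.164×10^-6) = 2.850×10^-3 rad.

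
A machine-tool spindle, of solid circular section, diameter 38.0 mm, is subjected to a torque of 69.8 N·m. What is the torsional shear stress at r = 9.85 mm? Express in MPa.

3.36 MPa

J = πd⁴/32 = π(0.0380)⁴/32 = 2.047×10^-7 m⁴.
Shear stress varies linearly with radius: τ = T·r/J = 69.80 × 0.00985 / 2.047×10^-7 = 3.359×10^6 Pa.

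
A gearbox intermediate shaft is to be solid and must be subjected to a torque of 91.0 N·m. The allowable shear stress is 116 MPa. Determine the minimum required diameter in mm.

For a solid shaft τ_max = 16T/(πd³), so d = (16T/(π τ_allow))^(1/3) = (16·91.00/(π·1.16×10^8))^(1/3) = 0.01587 m.

15.9 mm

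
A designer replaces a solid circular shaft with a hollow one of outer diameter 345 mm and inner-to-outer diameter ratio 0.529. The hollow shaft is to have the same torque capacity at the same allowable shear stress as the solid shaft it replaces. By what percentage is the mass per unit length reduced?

24.0 %

Equal τ_max and T ⇒ the solid shaft needs d_s³ = d_o³(1−k⁴), so d_s = 345·(1−0.529⁴)^(1/3) = 335.7 mm.
Area ratio A_h/A_s = d_o²(1−k²)/d_s² = (1−k²)/(1−k⁴)^(2/3) = 0.7604.
Mass saving = 1 − 0.7604 = 24.0 %.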